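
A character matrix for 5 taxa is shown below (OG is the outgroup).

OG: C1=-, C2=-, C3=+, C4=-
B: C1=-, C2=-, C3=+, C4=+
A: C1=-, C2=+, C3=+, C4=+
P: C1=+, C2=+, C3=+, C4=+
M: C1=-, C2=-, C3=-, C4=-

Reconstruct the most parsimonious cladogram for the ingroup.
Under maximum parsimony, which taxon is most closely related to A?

Character polarity is set by the outgroup: the derived state is whichever differs from the outgroup's state, so for C3 the derived state is '-', and for the remaining characters it is '+'.
C1: derived state '+' in P only — an autapomorphy, so it tells us nothing about relationships among taxa.
Only A and P show the derived state '+' for C2, supporting them as a clade.
C3: derived state '-' in M only — an autapomorphy, so it tells us nothing about relationships among taxa.
C4 (derived state '+') is shared by A, B, and P — a synapomorphy uniting that clade.
Most parsimonious ingroup topology: ((B,(A,P)),M).
A and P form a cherry on this tree, so they are sister taxa.

P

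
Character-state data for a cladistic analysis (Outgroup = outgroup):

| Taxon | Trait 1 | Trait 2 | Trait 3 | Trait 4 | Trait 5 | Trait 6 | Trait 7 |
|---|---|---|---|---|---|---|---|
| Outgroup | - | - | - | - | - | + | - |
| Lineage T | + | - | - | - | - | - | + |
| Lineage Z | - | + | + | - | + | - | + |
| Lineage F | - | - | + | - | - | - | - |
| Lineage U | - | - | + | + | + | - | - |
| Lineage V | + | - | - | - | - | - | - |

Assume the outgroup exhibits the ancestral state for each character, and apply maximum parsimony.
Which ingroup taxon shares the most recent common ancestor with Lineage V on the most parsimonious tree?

Lineage T

Character polarity is set by the outgroup: the derived state is whichever differs from the outgroup's state, so for Trait 6 the derived state is '-', and for the remaining characters it is '+'.
Trait 1 (derived state '+') is shared by Lineage T and Lineage V — a synapomorphy uniting that clade.
Trait 2: derived state '+' in Lineage Z only — an autapomorphy, so it tells us nothing about relationships among taxa.
Trait 3: derived state '+' in Lineage F, Lineage U, and Lineage Z only — synapomorphy for {Lineage F, Lineage U, Lineage Z}.
Trait 4 (derived state '+') is unique to Lineage U (autapomorphy; uninformative for grouping).
Trait 5: derived state '+' in Lineage U and Lineage Z only — synapomorphy for {Lineage U, Lineage Z}.
Trait 6 (derived state '-') is shared by all ingroup taxa — unites the whole ingroup.
Trait 7 groups Lineage T and Lineage Z, which is incompatible with the clades supported by the remaining characters; treating it as convergent (homoplasy) costs fewer steps than any alternative tree.
Most parsimonious ingroup topology: ((Lineage T,Lineage V),((Lineage Z,Lineage U),Lineage F)).
Lineage V and Lineage T form a cherry on this tree, so they are sister taxa.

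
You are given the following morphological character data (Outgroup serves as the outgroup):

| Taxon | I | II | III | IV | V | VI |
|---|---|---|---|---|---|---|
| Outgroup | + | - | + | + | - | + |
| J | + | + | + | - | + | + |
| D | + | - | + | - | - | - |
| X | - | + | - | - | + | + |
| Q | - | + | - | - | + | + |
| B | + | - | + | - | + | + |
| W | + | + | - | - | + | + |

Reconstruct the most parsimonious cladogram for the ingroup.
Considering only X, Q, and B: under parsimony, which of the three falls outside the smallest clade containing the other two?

Character polarity is set by the outgroup: the derived state is whichever differs from the outgroup's state, so for I, III, IV, VI the derived state is '-', and for the remaining characters it is '+'.
I (derived state '-') is shared by Q and X — a synapomorphy uniting that clade.
II (derived state '+') is shared by J, Q, W, and X — a synapomorphy uniting that clade.
III: derived state '-' in Q, W, and X only — synapomorphy for {Q, W, X}.
All ingroup taxa share the derived state '-' for IV; it defines the ingroup but does not resolve relationships within it.
V (derived state '+') is shared by B, J, Q, W, and X — a synapomorphy uniting that clade.
VI: derived state '-' in D only — an autapomorphy, so it tells us nothing about relationships among taxa.
Most parsimonious ingroup topology: (((J,((X,Q),W)),B),D).
Q and X share a more recent common ancestor with each other than either does with B, so B is the least closely related of the three.

B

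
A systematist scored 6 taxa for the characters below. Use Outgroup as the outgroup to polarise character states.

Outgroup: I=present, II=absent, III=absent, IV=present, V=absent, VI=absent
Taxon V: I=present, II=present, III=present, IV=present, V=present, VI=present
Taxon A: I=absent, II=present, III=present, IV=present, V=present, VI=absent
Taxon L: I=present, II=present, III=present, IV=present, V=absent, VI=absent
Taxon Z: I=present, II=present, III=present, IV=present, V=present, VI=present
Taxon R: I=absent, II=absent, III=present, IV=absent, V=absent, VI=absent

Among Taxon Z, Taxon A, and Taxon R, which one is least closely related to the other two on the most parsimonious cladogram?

Taxon R

Character polarity is set by the outgroup: the derived state is whichever differs from the outgroup's state, so for I, IV the derived state is 'absent', and for the remaining characters it is 'present'.
I groups Taxon A and Taxon R, which is incompatible with the clades supported by the remaining characters; treating it as convergent (homoplasy) costs fewer steps than any alternative tree.
Only Taxon A, Taxon L, Taxon V, and Taxon Z show the derived state 'present' for II, supporting them as a clade.
III (derived state 'present') is shared by all ingroup taxa — unites the whole ingroup.
IV (derived state 'absent') is unique to Taxon R (autapomorphy; uninformative for grouping).
V (derived state 'present') is shared by Taxon A, Taxon V, and Taxon Z — a synapomorphy uniting that clade.
VI: derived state 'present' in Taxon V and Taxon Z only — synapomorphy for {Taxon V, Taxon Z}.
Most parsimonious ingroup topology: ((((Taxon V,Taxon Z),Taxon A),Taxon L),Taxon R).
Taxon Z and Taxon A share a more recent common ancestor with each other than either does with Taxon R, so Taxon R is the least closely related of the three.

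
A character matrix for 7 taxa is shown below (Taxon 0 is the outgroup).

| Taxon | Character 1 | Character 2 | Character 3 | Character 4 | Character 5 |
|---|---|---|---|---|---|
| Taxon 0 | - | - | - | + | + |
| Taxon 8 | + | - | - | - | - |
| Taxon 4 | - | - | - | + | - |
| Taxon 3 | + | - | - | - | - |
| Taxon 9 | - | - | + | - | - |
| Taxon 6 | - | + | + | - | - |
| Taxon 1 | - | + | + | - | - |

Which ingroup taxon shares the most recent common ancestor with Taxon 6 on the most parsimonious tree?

Character polarity is set by the outgroup: the derived state is whichever differs from the outgroup's state, so for Character 4, Character 5 the derived state is '-', and for the remaining characters it is '+'.
Character 1 (derived state '+') is shared by Taxon 3 and Taxon 8 — a synapomorphy uniting that clade.
Only Taxon 1 and Taxon 6 show the derived state '+' for Character 2, supporting them as a clade.
Character 3: derived state '+' in Taxon 1, Taxon 6, and Taxon 9 only — synapomorphy for {Taxon 1, Taxon 6, Taxon 9}.
Character 4 (derived state '-') is shared by Taxon 1, Taxon 3, Taxon 6, Taxon 8, and Taxon 9 — a synapomorphy uniting that clade.
Character 5 (derived state '-') is shared by all ingroup taxa — unites the whole ingroup.
Most parsimonious ingroup topology: (((Taxon 8,Taxon 3),(Taxon 9,(Taxon 6,Taxon 1))),Taxon 4).
Taxon 6 and Taxon 1 form a cherry on this tree, so they are sister taxa.

Taxon 1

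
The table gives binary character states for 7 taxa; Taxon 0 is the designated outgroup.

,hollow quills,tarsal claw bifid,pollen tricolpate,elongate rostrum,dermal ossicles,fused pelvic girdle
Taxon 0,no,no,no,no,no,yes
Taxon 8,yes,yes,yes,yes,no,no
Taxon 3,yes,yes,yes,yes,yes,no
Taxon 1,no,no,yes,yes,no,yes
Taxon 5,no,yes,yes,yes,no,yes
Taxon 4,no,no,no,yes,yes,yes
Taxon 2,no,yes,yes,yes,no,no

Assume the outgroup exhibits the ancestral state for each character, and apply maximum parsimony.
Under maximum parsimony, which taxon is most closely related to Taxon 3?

Character polarity is set by the outgroup: the derived state is whichever differs from the outgroup's state, so for fused pelvic girdle the derived state is 'no', and for the remaining characters it is 'yes'.
Only Taxon 3 and Taxon 8 show the derived state 'yes' for hollow quills, supporting them as a clade.
Only Taxon 2, Taxon 3, Taxon 5, and Taxon 8 show the derived state 'yes' for tarsal claw bifid, supporting them as a clade.
pollen tricolpate (derived state 'yes') is shared by Taxon 1, Taxon 2, Taxon 3, Taxon 5, and Taxon 8 — a synapomorphy uniting that clade.
elongate rostrum (derived state 'yes') is shared by all ingroup taxa — unites the whole ingroup.
dermal ossicles groups Taxon 3 and Taxon 4, which is incompatible with the clades supported by the remaining characters; treating it as convergent (homoplasy) costs fewer steps than any alternative tree.
Only Taxon 2, Taxon 3, and Taxon 8 show the derived state 'no' for fused pelvic girdle, supporting them as a clade.
Most parsimonious ingroup topology: (((((Taxon 8,Taxon 3),Taxon 2),Taxon 5),Taxon 1),Taxon 4).
Taxon 3 and Taxon 8 form a cherry on this tree, so they are sister taxa.

Taxon 8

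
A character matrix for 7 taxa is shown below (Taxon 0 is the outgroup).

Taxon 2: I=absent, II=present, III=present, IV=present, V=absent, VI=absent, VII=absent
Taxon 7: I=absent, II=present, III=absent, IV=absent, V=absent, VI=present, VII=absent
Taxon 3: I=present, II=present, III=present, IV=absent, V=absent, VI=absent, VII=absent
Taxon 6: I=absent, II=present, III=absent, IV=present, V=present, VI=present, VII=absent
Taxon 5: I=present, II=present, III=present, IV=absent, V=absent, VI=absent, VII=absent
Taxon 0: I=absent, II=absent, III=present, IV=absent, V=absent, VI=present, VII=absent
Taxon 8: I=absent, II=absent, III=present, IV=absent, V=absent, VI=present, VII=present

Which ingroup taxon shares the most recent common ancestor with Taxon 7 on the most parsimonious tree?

Taxon 6

Character polarity is set by the outgroup: the derived state is whichever differs from the outgroup's state, so for III, VI the derived state is 'absent', and for the remaining characters it is 'present'.
I: derived state 'present' in Taxon 3 and Taxon 5 only — synapomorphy for {Taxon 3, Taxon 5}.
II: derived state 'present' in Taxon 2, Taxon 3, Taxon 5, Taxon 6, and Taxon 7 only — synapomorphy for {Taxon 2, Taxon 3, Taxon 5, Taxon 6, Taxon 7}.
III (derived state 'absent') is shared by Taxon 6 and Taxon 7 — a synapomorphy uniting that clade.
IV (state 'present') occurs in Taxon 2 and Taxon 6 but conflicts with the nesting implied by the other characters — most parsimoniously interpreted as homoplasy.
V (derived state 'present') is unique to Taxon 6 (autapomorphy; uninformative for grouping).
VI (derived state 'absent') is shared by Taxon 2, Taxon 3, and Taxon 5 — a synapomorphy uniting that clade.
VII: derived state 'present' in Taxon 8 only — an autapomorphy, so it tells us nothing about relationships among taxa.
Most parsimonious ingroup topology: (((Taxon 7,Taxon 6),(Taxon 2,(Taxon 3,Taxon 5))),Taxon 8).
Taxon 7 and Taxon 6 form a cherry on this tree, so they are sister taxa.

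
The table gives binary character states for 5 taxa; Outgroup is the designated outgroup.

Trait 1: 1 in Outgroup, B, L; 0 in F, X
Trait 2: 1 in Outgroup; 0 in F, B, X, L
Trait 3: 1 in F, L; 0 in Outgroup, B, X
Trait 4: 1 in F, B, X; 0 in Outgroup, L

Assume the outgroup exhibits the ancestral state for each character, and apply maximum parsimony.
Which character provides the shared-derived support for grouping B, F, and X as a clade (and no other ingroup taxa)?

Trait 4

Character polarity is set by the outgroup: the derived state is whichever differs from the outgroup's state, so for Trait 1, Trait 2 the derived state is '0', and for the remaining characters it is '1'.
Only F and X show the derived state '0' for Trait 1, supporting them as a clade.
Trait 2 (derived state '0') is shared by all ingroup taxa — unites the whole ingroup.
Trait 3 (state '1') occurs in F and L but conflicts with the nesting implied by the other characters — most parsimoniously interpreted as homoplasy.
Trait 4 (derived state '1') is shared by B, F, and X — a synapomorphy uniting that clade.
Most parsimonious ingroup topology: (((F,X),B),L).
The clade {B, F, X} is supported by Trait 4: its derived state '1' occurs in exactly those taxa and in no other taxon (including the outgroup).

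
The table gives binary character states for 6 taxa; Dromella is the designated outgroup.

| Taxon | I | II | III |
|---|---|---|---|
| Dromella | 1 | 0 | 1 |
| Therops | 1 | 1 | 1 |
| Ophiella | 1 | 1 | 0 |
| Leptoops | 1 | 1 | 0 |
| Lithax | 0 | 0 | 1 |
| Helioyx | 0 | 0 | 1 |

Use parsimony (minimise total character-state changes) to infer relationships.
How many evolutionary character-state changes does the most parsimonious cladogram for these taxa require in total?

Character polarity is set by the outgroup: the derived state is whichever differs from the outgroup's state, so for I, III the derived state is '0', and for the remaining characters it is '1'.
I (derived state '0') is shared by Helioyx and Lithax — a synapomorphy uniting that clade.
II (derived state '1') is shared by Leptoops, Ophiella, and Therops — a synapomorphy uniting that clade.
III: derived state '0' in Leptoops and Ophiella only — synapomorphy for {Leptoops, Ophiella}.
Most parsimonious ingroup topology: ((Therops,(Ophiella,Leptoops)),(Lithax,Helioyx)).
Changes per character on this tree: I: 1; II: 1; III: 1.
Total = 3.

3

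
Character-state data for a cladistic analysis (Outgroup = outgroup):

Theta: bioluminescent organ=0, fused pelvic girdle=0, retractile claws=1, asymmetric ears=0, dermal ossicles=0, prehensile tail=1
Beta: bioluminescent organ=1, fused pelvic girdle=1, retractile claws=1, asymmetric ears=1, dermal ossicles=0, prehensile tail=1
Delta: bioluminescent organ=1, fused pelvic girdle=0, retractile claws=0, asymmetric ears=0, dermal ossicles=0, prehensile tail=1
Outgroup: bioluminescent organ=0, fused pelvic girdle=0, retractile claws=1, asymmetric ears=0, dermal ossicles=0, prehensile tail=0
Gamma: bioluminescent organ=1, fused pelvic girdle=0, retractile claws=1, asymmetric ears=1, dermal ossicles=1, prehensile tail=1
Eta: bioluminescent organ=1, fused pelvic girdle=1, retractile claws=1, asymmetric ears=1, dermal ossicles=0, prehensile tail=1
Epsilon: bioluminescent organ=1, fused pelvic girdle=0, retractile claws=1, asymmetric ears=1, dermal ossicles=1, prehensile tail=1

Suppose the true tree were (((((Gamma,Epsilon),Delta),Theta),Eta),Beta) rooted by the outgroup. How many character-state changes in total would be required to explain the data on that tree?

Map each character onto (((((Gamma,Epsilon),Delta),Theta),Eta),Beta) (rooted by Outgroup) and count the minimum state changes it requires (Fitch parsimony):
bioluminescent organ: 2; fused pelvic girdle: 2; retractile claws: 1; asymmetric ears: 3; dermal ossicles: 1; prehensile tail: 1.
Total tree length = 10.

10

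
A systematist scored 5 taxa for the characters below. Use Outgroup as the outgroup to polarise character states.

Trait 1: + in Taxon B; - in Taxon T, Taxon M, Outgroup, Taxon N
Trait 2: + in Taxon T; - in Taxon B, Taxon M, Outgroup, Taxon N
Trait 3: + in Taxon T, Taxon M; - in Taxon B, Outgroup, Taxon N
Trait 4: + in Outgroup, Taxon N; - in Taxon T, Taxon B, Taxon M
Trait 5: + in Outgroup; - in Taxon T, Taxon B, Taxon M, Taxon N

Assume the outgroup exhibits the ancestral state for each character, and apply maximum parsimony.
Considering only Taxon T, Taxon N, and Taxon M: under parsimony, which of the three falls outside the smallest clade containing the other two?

Taxon N

Character polarity is set by the outgroup: the derived state is whichever differs from the outgroup's state, so for Trait 4, Trait 5 the derived state is '-', and for the remaining characters it is '+'.
Trait 1: derived state '+' in Taxon B only — an autapomorphy, so it tells us nothing about relationships among taxa.
Trait 2: derived state '+' in Taxon T only — an autapomorphy, so it tells us nothing about relationships among taxa.
Trait 3 (derived state '+') is shared by Taxon M and Taxon T — a synapomorphy uniting that clade.
Only Taxon B, Taxon M, and Taxon T show the derived state '-' for Trait 4, supporting them as a clade.
Trait 5 (derived state '-') is shared by all ingroup taxa — unites the whole ingroup.
Most parsimonious ingroup topology: ((Taxon B,(Taxon T,Taxon M)),Taxon N).
Taxon T and Taxon M share a more recent common ancestor with each other than either does with Taxon N, so Taxon N is the least closely related of the three.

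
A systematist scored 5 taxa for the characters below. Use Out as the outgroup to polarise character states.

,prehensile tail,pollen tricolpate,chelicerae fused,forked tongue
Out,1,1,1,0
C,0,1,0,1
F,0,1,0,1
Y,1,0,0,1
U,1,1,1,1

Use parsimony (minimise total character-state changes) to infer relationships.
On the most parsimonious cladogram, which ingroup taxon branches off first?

U

Character polarity is set by the outgroup: the derived state is whichever differs from the outgroup's state, so for prehensile tail, pollen tricolpate, chelicerae fused the derived state is '0', and for the remaining characters it is '1'.
prehensile tail (derived state '0') is shared by C and F — a synapomorphy uniting that clade.
pollen tricolpate: derived state '0' in Y only — an autapomorphy, so it tells us nothing about relationships among taxa.
chelicerae fused: derived state '0' in C, F, and Y only — synapomorphy for {C, F, Y}.
All ingroup taxa share the derived state '1' for forked tongue; it defines the ingroup but does not resolve relationships within it.
Most parsimonious ingroup topology: (((C,F),Y),U).
U is sister to the clade containing all other ingroup taxa, so it is the earliest-diverging (most basal) ingroup lineage.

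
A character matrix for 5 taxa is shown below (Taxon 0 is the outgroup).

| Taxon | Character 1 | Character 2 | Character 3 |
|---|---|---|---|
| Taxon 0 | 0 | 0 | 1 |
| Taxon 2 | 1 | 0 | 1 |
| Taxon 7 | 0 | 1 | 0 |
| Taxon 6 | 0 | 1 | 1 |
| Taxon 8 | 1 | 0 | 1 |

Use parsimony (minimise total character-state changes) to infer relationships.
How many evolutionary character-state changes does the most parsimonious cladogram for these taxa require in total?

Character polarity is set by the outgroup: the derived state is whichever differs from the outgroup's state, so for Character 3 the derived state is '0', and for the remaining characters it is '1'.
Character 1 (derived state '1') is shared by Taxon 2 and Taxon 8 — a synapomorphy uniting that clade.
Character 2 (derived state '1') is shared by Taxon 6 and Taxon 7 — a synapomorphy uniting that clade.
Character 3 (derived state '0') is unique to Taxon 7 (autapomorphy; uninformative for grouping).
Most parsimonious ingroup topology: ((Taxon 2,Taxon 8),(Taxon 7,Taxon 6)).
Changes per character on this tree: Character 1: 1; Character 2: 1; Character 3: 1.
Total = 3.

3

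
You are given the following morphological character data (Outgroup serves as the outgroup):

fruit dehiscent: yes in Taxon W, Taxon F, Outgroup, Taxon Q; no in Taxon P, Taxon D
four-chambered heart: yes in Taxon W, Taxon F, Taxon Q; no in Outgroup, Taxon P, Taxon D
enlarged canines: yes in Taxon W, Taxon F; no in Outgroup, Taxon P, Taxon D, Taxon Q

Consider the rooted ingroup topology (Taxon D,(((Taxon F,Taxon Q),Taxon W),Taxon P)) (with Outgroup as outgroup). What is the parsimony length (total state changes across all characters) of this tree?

Map each character onto (Taxon D,(((Taxon F,Taxon Q),Taxon W),Taxon P)) (rooted by Outgroup) and count the minimum state changes it requires (Fitch parsimony):
fruit dehiscent: 2; four-chambered heart: 1; enlarged canines: 2.
Total tree length = 5.

5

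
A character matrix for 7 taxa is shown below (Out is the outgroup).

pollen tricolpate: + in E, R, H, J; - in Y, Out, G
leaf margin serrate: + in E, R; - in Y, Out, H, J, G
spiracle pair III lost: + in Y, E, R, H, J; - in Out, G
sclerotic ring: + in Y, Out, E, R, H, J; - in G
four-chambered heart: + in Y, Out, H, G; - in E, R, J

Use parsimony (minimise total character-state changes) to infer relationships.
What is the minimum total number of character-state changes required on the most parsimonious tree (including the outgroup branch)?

Character polarity is set by the outgroup: the derived state is whichever differs from the outgroup's state, so for sclerotic ring, four-chambered heart the derived state is '-', and for the remaining characters it is '+'.
pollen tricolpate (derived state '+') is shared by E, H, J, and R — a synapomorphy uniting that clade.
leaf margin serrate: derived state '+' in E and R only — synapomorphy for {E, R}.
Only E, H, J, R, and Y show the derived state '+' for spiracle pair III lost, supporting them as a clade.
sclerotic ring: derived state '-' in G only — an autapomorphy, so it tells us nothing about relationships among taxa.
four-chambered heart (derived state '-') is shared by E, J, and R — a synapomorphy uniting that clade.
Most parsimonious ingroup topology: ((Y,(((R,E),J),H)),G).
Changes per character on this tree: pollen tricolpate: 1; leaf margin serrate: 1; spiracle pair III lost: 1; sclerotic ring: 1; four-chambered heart: 1.
Total = 5.

5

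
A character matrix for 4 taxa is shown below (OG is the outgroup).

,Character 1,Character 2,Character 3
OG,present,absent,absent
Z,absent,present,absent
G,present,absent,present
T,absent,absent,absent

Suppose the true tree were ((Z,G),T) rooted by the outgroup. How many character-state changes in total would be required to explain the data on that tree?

Map each character onto ((Z,G),T) (rooted by OG) and count the minimum state changes it requires (Fitch parsimony):
Character 1: 2; Character 2: 1; Character 3: 1.
Total tree length = 4.

4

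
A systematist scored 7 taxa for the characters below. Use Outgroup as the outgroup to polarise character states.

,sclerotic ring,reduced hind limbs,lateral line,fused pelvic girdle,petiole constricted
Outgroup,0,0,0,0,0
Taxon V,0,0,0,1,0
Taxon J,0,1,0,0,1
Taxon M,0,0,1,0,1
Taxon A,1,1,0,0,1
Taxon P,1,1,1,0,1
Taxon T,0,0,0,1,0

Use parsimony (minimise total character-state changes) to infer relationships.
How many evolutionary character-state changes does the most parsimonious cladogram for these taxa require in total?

The outgroup has state '0' for every character, so '1' is the derived state throughout.
sclerotic ring (derived state '1') is shared by Taxon A and Taxon P — a synapomorphy uniting that clade.
Only Taxon A, Taxon J, and Taxon P show the derived state '1' for reduced hind limbs, supporting them as a clade.
lateral line (state '1') occurs in Taxon M and Taxon P but conflicts with the nesting implied by the other characters — most parsimoniously interpreted as homoplasy.
Only Taxon T and Taxon V show the derived state '1' for fused pelvic girdle, supporting them as a clade.
Only Taxon A, Taxon J, Taxon M, and Taxon P show the derived state '1' for petiole constricted, supporting them as a clade.
Most parsimonious ingroup topology: ((Taxon V,Taxon T),((Taxon J,(Taxon A,Taxon P)),Taxon M)).
Changes per character on this tree: sclerotic ring: 1; reduced hind limbs: 1; lateral line: 2; fused pelvic girdle: 1; petiole constricted: 1.
Total = 6.

6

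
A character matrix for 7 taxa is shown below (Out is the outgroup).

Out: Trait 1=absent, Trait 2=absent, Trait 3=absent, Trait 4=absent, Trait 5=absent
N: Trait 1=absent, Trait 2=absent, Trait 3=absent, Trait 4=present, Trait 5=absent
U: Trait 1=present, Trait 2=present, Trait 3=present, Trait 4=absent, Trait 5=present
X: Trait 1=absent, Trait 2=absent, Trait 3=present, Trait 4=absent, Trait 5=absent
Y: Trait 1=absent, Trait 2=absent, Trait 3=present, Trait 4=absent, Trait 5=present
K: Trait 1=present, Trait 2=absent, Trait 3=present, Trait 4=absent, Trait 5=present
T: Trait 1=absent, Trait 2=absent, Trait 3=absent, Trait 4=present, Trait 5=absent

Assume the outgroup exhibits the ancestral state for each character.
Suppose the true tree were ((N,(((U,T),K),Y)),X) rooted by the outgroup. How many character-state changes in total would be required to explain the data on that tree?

Map each character onto ((N,(((U,T),K),Y)),X) (rooted by Out) and count the minimum state changes it requires (Fitch parsimony):
Trait 1: 2; Trait 2: 1; Trait 3: 3; Trait 4: 2; Trait 5: 2.
Total tree length = 10.

10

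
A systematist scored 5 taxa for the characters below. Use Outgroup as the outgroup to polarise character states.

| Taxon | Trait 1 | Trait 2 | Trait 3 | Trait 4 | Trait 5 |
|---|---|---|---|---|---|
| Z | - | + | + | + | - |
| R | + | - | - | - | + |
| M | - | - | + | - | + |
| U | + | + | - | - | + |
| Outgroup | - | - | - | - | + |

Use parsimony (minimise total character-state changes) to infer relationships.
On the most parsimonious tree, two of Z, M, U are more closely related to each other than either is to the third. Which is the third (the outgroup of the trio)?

Character polarity is set by the outgroup: the derived state is whichever differs from the outgroup's state, so for Trait 5 the derived state is '-', and for the remaining characters it is '+'.
Trait 1 (derived state '+') is shared by R and U — a synapomorphy uniting that clade.
Trait 2 (state '+') occurs in U and Z but conflicts with the nesting implied by the other characters — most parsimoniously interpreted as homoplasy.
Trait 3 (derived state '+') is shared by M and Z — a synapomorphy uniting that clade.
Trait 4: derived state '+' in Z only — an autapomorphy, so it tells us nothing about relationships among taxa.
Trait 5 (derived state '-') is unique to Z (autapomorphy; uninformative for grouping).
Most parsimonious ingroup topology: ((Z,M),(U,R)).
M and Z share a more recent common ancestor with each other than either does with U, so U is the least closely related of the three.

U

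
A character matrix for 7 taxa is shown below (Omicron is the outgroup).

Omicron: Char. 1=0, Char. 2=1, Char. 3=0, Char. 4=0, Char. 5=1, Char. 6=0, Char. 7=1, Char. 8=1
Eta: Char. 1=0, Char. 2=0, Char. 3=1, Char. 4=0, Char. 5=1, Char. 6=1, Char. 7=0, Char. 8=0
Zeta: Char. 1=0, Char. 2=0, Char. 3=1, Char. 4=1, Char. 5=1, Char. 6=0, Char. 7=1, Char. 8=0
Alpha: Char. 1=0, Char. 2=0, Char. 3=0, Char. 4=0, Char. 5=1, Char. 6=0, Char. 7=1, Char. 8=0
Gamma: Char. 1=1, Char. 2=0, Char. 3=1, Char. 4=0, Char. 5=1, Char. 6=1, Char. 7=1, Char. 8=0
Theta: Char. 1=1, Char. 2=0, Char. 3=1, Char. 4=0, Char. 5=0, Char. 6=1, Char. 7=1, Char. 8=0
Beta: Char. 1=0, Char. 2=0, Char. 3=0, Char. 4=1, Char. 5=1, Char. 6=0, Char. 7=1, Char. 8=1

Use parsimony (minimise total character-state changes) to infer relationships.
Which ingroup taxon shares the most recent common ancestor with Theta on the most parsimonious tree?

Character polarity is set by the outgroup: the derived state is whichever differs from the outgroup's state, so for Char. 2, Char. 5, Char. 7, Char. 8 the derived state is '0', and for the remaining characters it is '1'.
Char. 1 (derived state '1') is shared by Gamma and Theta — a synapomorphy uniting that clade.
Char. 2 (derived state '0') is shared by all ingroup taxa — unites the whole ingroup.
Char. 3 (derived state '1') is shared by Eta, Gamma, Theta, and Zeta — a synapomorphy uniting that clade.
Char. 4 groups Beta and Zeta, which is incompatible with the clades supported by the remaining characters; treating it as convergent (homoplasy) costs fewer steps than any alternative tree.
Char. 5 (derived state '0') is unique to Theta (autapomorphy; uninformative for grouping).
Only Eta, Gamma, and Theta show the derived state '1' for Char. 6, supporting them as a clade.
Char. 7 (derived state '0') is unique to Eta (autapomorphy; uninformative for grouping).
Char. 8 (derived state '0') is shared by Alpha, Eta, Gamma, Theta, and Zeta — a synapomorphy uniting that clade.
Most parsimonious ingroup topology: ((((Eta,(Gamma,Theta)),Zeta),Alpha),Beta).
Theta and Gamma form a cherry on this tree, so they are sister taxa.

Gamma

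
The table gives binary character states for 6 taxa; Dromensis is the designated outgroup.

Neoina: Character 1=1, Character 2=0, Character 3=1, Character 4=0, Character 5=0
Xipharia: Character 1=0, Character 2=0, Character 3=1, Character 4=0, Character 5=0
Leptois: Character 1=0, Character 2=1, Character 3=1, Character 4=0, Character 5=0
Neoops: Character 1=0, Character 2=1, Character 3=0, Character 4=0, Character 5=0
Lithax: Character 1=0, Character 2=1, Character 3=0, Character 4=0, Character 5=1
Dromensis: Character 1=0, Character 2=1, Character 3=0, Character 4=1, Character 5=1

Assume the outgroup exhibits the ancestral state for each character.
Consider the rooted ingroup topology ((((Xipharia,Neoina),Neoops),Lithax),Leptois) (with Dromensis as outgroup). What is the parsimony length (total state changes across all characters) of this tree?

Map each character onto ((((Xipharia,Neoina),Neoops),Lithax),Leptois) (rooted by Dromensis) and count the minimum state changes it requires (Fitch parsimony):
Character 1: 1; Character 2: 1; Character 3: 2; Character 4: 1; Character 5: 2.
Total tree length = 7.

7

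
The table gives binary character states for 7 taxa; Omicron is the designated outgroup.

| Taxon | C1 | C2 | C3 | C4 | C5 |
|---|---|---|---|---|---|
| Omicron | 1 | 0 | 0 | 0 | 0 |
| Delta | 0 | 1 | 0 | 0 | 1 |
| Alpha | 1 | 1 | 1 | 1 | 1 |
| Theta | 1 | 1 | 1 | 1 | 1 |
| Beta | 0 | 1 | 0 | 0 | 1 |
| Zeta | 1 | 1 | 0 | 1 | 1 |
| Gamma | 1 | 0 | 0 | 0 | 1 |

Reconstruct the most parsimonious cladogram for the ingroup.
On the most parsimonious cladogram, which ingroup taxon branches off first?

Character polarity is set by the outgroup: the derived state is whichever differs from the outgroup's state, so for C1 the derived state is '0', and for the remaining characters it is '1'.
Only Beta and Delta show the derived state '0' for C1, supporting them as a clade.
Only Alpha, Beta, Delta, Theta, and Zeta show the derived state '1' for C2, supporting them as a clade.
C3 (derived state '1') is shared by Alpha and Theta — a synapomorphy uniting that clade.
Only Alpha, Theta, and Zeta show the derived state '1' for C4, supporting them as a clade.
All ingroup taxa share the derived state '1' for C5; it defines the ingroup but does not resolve relationships within it.
Most parsimonious ingroup topology: (((Delta,Beta),((Alpha,Theta),Zeta)),Gamma).
Gamma is sister to the clade containing all other ingroup taxa, so it is the earliest-diverging (most basal) ingroup lineage.

Gamma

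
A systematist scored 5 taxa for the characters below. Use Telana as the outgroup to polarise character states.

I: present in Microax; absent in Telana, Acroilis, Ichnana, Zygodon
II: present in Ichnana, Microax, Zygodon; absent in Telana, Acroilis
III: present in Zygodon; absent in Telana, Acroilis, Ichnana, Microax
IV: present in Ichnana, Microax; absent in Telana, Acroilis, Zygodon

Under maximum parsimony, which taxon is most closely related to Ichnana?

Microax

The outgroup has state 'absent' for every character, so 'present' is the derived state throughout.
I: derived state 'present' in Microax only — an autapomorphy, so it tells us nothing about relationships among taxa.
Only Ichnana, Microax, and Zygodon show the derived state 'present' for II, supporting them as a clade.
III: derived state 'present' in Zygodon only — an autapomorphy, so it tells us nothing about relationships among taxa.
IV (derived state 'present') is shared by Ichnana and Microax — a synapomorphy uniting that clade.
Most parsimonious ingroup topology: (Acroilis,((Ichnana,Microax),Zygodon)).
Ichnana and Microax form a cherry on this tree, so they are sister taxa.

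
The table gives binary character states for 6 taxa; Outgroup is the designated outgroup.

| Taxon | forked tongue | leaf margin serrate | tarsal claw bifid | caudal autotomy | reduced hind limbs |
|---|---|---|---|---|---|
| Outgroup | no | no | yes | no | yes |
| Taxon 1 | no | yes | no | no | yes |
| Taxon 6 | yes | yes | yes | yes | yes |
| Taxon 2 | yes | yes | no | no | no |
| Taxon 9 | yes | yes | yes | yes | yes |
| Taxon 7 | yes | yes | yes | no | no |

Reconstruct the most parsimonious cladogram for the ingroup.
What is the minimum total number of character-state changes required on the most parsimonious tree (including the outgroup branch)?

Character polarity is set by the outgroup: the derived state is whichever differs from the outgroup's state, so for tarsal claw bifid, reduced hind limbs the derived state is 'no', and for the remaining characters it is 'yes'.
Only Taxon 2, Taxon 6, Taxon 7, and Taxon 9 show the derived state 'yes' for forked tongue, supporting them as a clade.
All ingroup taxa share the derived state 'yes' for leaf margin serrate; it defines the ingroup but does not resolve relationships within it.
tarsal claw bifid groups Taxon 1 and Taxon 2, which is incompatible with the clades supported by the remaining characters; treating it as convergent (homoplasy) costs fewer steps than any alternative tree.
caudal autotomy (derived state 'yes') is shared by Taxon 6 and Taxon 9 — a synapomorphy uniting that clade.
reduced hind limbs (derived state 'no') is shared by Taxon 2 and Taxon 7 — a synapomorphy uniting that clade.
Most parsimonious ingroup topology: (((Taxon 7,Taxon 2),(Taxon 6,Taxon 9)),Taxon 1).
Changes per character on this tree: forked tongue: 1; leaf margin serrate: 1; tarsal claw bifid: 2; caudal autotomy: 1; reduced hind limbs: 1.
Total = 6.

6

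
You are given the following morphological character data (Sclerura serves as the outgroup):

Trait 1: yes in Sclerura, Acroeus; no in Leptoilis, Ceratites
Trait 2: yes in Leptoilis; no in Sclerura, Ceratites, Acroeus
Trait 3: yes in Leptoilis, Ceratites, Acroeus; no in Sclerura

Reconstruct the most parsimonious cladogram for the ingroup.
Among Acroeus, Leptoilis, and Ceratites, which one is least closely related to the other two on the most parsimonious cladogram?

Character polarity is set by the outgroup: the derived state is whichever differs from the outgroup's state, so for Trait 1 the derived state is 'no', and for the remaining characters it is 'yes'.
Trait 1: derived state 'no' in Ceratites and Leptoilis only — synapomorphy for {Ceratites, Leptoilis}.
Trait 2: derived state 'yes' in Leptoilis only — an autapomorphy, so it tells us nothing about relationships among taxa.
All ingroup taxa share the derived state 'yes' for Trait 3; it defines the ingroup but does not resolve relationships within it.
Most parsimonious ingroup topology: ((Leptoilis,Ceratites),Acroeus).
Ceratites and Leptoilis share a more recent common ancestor with each other than either does with Acroeus, so Acroeus is the least closely related of the three.

Acroeus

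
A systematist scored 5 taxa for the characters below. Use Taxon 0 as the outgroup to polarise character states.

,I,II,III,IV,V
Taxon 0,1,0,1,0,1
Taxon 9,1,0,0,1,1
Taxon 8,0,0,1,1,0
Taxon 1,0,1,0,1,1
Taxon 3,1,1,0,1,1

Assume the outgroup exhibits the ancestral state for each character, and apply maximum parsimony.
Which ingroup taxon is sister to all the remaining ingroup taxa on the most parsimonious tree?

Character polarity is set by the outgroup: the derived state is whichever differs from the outgroup's state, so for I, III, V the derived state is '0', and for the remaining characters it is '1'.
I (state '0') occurs in Taxon 1 and Taxon 8 but conflicts with the nesting implied by the other characters — most parsimoniously interpreted as homoplasy.
II: derived state '1' in Taxon 1 and Taxon 3 only — synapomorphy for {Taxon 1, Taxon 3}.
III: derived state '0' in Taxon 1, Taxon 3, and Taxon 9 only — synapomorphy for {Taxon 1, Taxon 3, Taxon 9}.
All ingroup taxa share the derived state '1' for IV; it defines the ingroup but does not resolve relationships within it.
V: derived state '0' in Taxon 8 only — an autapomorphy, so it tells us nothing about relationships among taxa.
Most parsimonious ingroup topology: (((Taxon 3,Taxon 1),Taxon 9),Taxon 8).
Taxon 8 is sister to the clade containing all other ingroup taxa, so it is the earliest-diverging (most basal) ingroup lineage.

Taxon 8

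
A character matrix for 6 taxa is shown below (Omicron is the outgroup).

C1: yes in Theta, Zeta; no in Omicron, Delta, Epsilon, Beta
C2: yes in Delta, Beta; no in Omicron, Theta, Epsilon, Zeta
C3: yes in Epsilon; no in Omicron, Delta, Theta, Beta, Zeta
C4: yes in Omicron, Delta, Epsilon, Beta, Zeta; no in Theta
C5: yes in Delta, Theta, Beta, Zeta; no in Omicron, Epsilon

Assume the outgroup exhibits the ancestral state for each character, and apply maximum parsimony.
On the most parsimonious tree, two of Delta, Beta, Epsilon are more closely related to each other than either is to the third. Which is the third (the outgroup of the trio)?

Character polarity is set by the outgroup: the derived state is whichever differs from the outgroup's state, so for C4 the derived state is 'no', and for the remaining characters it is 'yes'.
Only Theta and Zeta show the derived state 'yes' for C1, supporting them as a clade.
C2 (derived state 'yes') is shared by Beta and Delta — a synapomorphy uniting that clade.
C3 (derived state 'yes') is unique to Epsilon (autapomorphy; uninformative for grouping).
C4 (derived state 'no') is unique to Theta (autapomorphy; uninformative for grouping).
C5 (derived state 'yes') is shared by Beta, Delta, Theta, and Zeta — a synapomorphy uniting that clade.
Most parsimonious ingroup topology: (((Delta,Beta),(Theta,Zeta)),Epsilon).
Beta and Delta share a more recent common ancestor with each other than either does with Epsilon, so Epsilon is the least closely related of the three.

Epsilon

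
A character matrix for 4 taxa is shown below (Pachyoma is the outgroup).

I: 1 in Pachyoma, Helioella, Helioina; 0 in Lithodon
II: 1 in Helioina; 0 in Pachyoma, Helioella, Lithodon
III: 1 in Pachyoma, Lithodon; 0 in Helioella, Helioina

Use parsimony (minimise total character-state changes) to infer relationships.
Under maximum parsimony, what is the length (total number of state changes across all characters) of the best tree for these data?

3

Character polarity is set by the outgroup: the derived state is whichever differs from the outgroup's state, so for I, III the derived state is '0', and for the remaining characters it is '1'.
I: derived state '0' in Lithodon only — an autapomorphy, so it tells us nothing about relationships among taxa.
II (derived state '1') is unique to Helioina (autapomorphy; uninformative for grouping).
Only Helioella and Helioina show the derived state '0' for III, supporting them as a clade.
Most parsimonious ingroup topology: ((Helioella,Helioina),Lithodon).
Changes per character on this tree: I: 1; II: 1; III: 1.
Total = 3.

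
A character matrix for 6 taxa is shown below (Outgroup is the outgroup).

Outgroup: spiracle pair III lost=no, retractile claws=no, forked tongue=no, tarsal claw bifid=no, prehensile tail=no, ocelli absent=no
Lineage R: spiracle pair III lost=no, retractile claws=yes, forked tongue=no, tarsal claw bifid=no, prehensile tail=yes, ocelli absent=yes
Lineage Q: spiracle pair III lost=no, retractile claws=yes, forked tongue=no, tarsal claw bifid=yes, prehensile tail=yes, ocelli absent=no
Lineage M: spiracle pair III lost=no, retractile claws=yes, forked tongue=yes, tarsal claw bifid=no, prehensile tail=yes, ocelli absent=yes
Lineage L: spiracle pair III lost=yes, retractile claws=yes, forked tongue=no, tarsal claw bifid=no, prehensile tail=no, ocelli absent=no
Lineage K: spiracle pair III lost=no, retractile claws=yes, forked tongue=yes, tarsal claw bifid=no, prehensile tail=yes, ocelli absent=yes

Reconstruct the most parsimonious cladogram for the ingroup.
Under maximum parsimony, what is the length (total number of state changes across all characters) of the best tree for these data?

6

The outgroup has state 'no' for every character, so 'yes' is the derived state throughout.
spiracle pair III lost: derived state 'yes' in Lineage L only — an autapomorphy, so it tells us nothing about relationships among taxa.
retractile claws (derived state 'yes') is shared by all ingroup taxa — unites the whole ingroup.
Only Lineage K and Lineage M show the derived state 'yes' for forked tongue, supporting them as a clade.
tarsal claw bifid: derived state 'yes' in Lineage Q only — an autapomorphy, so it tells us nothing about relationships among taxa.
Only Lineage K, Lineage M, Lineage Q, and Lineage R show the derived state 'yes' for prehensile tail, supporting them as a clade.
Only Lineage K, Lineage M, and Lineage R show the derived state 'yes' for ocelli absent, supporting them as a clade.
Most parsimonious ingroup topology: (((Lineage R,(Lineage M,Lineage K)),Lineage Q),Lineage L).
Changes per character on this tree: spiracle pair III lost: 1; retractile claws: 1; forked tongue: 1; tarsal claw bifid: 1; prehensile tail: 1; ocelli absent: 1.
Total = 6.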